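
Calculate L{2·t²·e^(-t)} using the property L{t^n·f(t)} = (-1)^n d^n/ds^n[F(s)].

L{e^(-t)} = 1/(s+1). d/ds[1/(s+1)] = -1/(s+1)². d²/ds²[1/(s+1)] = 2/(s+1)³. So L{t²·e^(-t)} = (-1)² · 2/(s+1)³ = 2/(s+1)³. Then L{2·t²·e^(-t)} = 2·2/(s+1)³ = 4/(s+1)³

Final answer: 4/(s+1)³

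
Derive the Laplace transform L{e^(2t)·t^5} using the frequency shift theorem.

L{e^(at)·t^n} = n!/(s-a)^(n+1), so L{e^(2t)·t^5} = 120/(s-2)^6

Final answer: 120/(s-2)^6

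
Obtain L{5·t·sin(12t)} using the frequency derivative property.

L{sin(12t)} = 12/(s² + 144). By L{t·f(t)} = -F'(s): -d/ds[12/(s² + 144)] = -(12)·(-2s)/(s² + 144)² = 24s/(s² + 144)². Then L{5·t·sin(12t)} = 5·24s/(s² + 144)² = 120s/(s² + 144)²

Final answer: 120s/(s² + 144)²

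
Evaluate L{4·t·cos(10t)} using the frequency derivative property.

L{cos(10t)} = s/(s² + 100). Derivative: d/ds[s/(s² + 100)] = [(s² + 100) - s·2s]/(s² + 100)² = (100 - s²)/(s² + 100)². So L{t·cos(10t)} = -F'(s) = (s² - 100)/(s² + 100)². Then L{4·t·cos(10t)} = 4·(s² - 100)/(s² + 100)²

Final answer: 4·(s² - 100)/(s² + 100)²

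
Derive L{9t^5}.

L{t^n} = n!/s^(n+1). So L{9t^5} = 9·5!/s^6 = 1080/s^6

Final answer: 1080/s^6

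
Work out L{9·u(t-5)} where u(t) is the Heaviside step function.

L{u(t-a)} = e^(-as)/s. Here a=5, so L{u(t-5)} = e^(-5s)/s, and L{9·u(t-5)} = 9·e^(-5s)/s

Final answer: 9·e^(-5s)/s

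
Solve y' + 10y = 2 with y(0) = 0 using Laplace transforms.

sY + 10Y = 2/s. Y = 2/(s(s+10)). Partial fractions: Y = 1/5/s - 1/5/(s+10)

Final answer: y(t) = 1/5(1 - e^(-10t))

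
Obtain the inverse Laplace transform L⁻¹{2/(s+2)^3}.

L⁻¹{n!/(s-a)^(n+1)} = t^n·e^(at) with n=2, a=-2. So L⁻¹{2/(s+2)^3} = t^2·e^(-2t)

Final answer: t^2·e^(-2t)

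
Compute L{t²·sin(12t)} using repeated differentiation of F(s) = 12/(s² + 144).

F(s) = 12/(s² + 144). F'(s) = -24s/(s² + 144)². F''(s) = -24(144 - 3s²)/(s² + 144)³ = (72s² - 3456)/(s² + 144)³. So L{t²·sin(12t)} = (-1)² F''(s) = (72s² - 3456)/(s² + 144)³

Final answer: (72s² - 3456)/(s² + 144)³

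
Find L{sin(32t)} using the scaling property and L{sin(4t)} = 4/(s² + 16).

Using L{f(at)} = (1/a)F(s/a) with a=8: L{sin(32t)} = (1/8) · 4/((s/8)² + 16) = (1/8) · 4·64/(s² + 1024) = 32/(s² + 1024)

Final answer: 32/(s² + 1024)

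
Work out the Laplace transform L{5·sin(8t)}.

L{sin(ωt)} = ω/(s² + ω²), so L{sin(8t)} = 8/(s² + 64). Then L{5·sin(8t)} = 5·8/(s² + 64) = 40/(s² + 64)

Final answer: 40/(s² + 64)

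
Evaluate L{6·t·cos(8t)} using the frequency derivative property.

L{cos(8t)} = s/(s² + 64). Derivative: d/ds[s/(s² + 64)] = [(s² + 64) - s·2s]/(s² + 64)² = (64 - s²)/(s² + 64)². So L{t·cos(8t)} = -F'(s) = (s² - 64)/(s² + 64)². Then L{6·t·cos(8t)} = 6·(s² - 64)/(s² + 64)²

Final answer: 6·(s² - 64)/(s² + 64)²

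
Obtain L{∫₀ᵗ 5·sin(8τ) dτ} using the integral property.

L{∫₀ᵗ f(τ)dτ} = F(s)/s with F(s) = 40/(s² + 64), so the result is (40/(s² + 64))/s = 40/(s(s² + 64))

Final answer: 40/(s(s² + 64))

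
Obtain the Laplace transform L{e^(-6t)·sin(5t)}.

L{e^(at)·sin(ωt)} = ω/((s-a)² + ω²), so L{e^(-6t)·sin(5t)} = 5/((s+6)² + 25)

Final answer: 5/((s+6)² + 25)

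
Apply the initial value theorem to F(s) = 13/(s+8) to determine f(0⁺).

f(0⁺) = lim_{s→∞} s·13/(s+8) = lim_{s→∞} 13s/(s+8) = 13

Final answer: 13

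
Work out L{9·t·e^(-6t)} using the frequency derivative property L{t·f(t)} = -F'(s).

L{e^(-6t)} = 1/(s+6). By frequency derivative: L{t·e^(-6t)} = -d/ds[1/(s+6)] = -(-1)/(s+6)² = 1/(s+6)². Then L{9·t·e^(-6t)} = 9·1/(s+6)² = 9/(s+6)²

Final answer: 9/(s+6)²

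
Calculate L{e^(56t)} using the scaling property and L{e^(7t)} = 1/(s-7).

Using L{f(at)} = (1/a)F(s/a) with a=8 and f(t) = e^(7t): L{e^(56t)} = (1/8) · 1/((s/8)-7) = (1/8) · 8/(s-56) = 1/(s-56)

Final answer: 1/(s-56)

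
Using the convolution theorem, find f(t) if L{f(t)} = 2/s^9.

2/s^9 = (2/s)·(1/s^8) = L{2}·L{t^7/5040}. By convolution, f(t) = 2*t^7/5040 = ∫₀ᵗ 2·τ^7/5040 dτ = 2·t^8/40320

Final answer: 2·t^8/40320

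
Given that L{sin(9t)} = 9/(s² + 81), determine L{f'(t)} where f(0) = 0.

L{f'(t)} = s·F(s) - f(0) = s·9/(s² + 81) - 0 = 9s/(s² + 81)

Final answer: 9s/(s² + 81)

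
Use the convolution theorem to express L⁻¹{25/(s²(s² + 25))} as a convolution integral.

25/(s²(s² + 25)) = (1/s²)·(25/(s² + 25)) = L{t}·L{5·sin(5t)}. So f(t) = t*(5·sin(5t)) = ∫₀ᵗ 5τ·sin(5(t-τ)) dτ

Final answer: ∫₀ᵗ 5τ·sin(5(t-τ)) dτ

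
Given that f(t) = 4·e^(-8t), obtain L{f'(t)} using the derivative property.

f(0) = 4, F(s) = 4/(s+8). L{f'(t)} = s·F(s) - f(0) = 4s/(s+8) - 4 = (4s - 4(s+8))/(s+8) = -32/(s+8)

Final answer: -32/(s+8)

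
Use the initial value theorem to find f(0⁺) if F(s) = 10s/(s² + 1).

f(0⁺) = lim_{s→∞} s·10s/(s² + 1) = lim_{s→∞} 10s²/(s² + 1) = 10

Final answer: 10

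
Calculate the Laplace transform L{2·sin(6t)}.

L{sin(ωt)} = ω/(s² + ω²), so L{sin(6t)} = 6/(s² + 36). Then L{2·sin(6t)} = 2·6/(s² + 36) = 12/(s² + 36)

Final answer: 12/(s² + 36)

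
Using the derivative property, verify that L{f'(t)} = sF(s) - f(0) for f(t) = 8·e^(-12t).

f'(t) = -96e^(-12t). Direct: L{f'(t)} = -96/(s+12). Property: s·8/(s+12) - 8 = (8s - 8(s+12))/(s+12) = -96/(s+12). ✓

Final answer: -96/(s+12)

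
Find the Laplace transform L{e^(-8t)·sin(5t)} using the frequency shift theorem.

Frequency shift: L{e^(at)f(t)} = F(s-a). L{e^(-8t)·sin(5t)} = 5/((s+8)² + 25)

Final answer: 5/((s+8)² + 25)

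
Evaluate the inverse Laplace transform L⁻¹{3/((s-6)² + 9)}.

Using frequency shift, L⁻¹{3/((s-6)² + 9)} = e^(6t)·sin(3t)

Final answer: e^(6t)·sin(3t)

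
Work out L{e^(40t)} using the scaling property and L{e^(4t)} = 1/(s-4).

Using L{f(at)} = (1/a)F(s/a) with a=10 and f(t) = e^(4t): L{e^(40t)} = (1/10) · 1/((s/10)-4) = (1/10) · 10/(s-40) = 1/(s-40)

Final answer: 1/(s-40)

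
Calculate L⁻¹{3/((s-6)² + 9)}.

Form: b/((s-a)² + b²) → e^(at)sin(bt). With a=6, b=3

Final answer: e^(6t)·sin(3t)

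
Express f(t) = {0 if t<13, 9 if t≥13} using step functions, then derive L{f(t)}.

f(t) = 9·u(t-13). L{u(t-13)} = e^(-13s)/s, so L{f(t)} = 9·e^(-13s)/s

Final answer: 9·e^(-13s)/s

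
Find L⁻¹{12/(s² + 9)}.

This is the form c·a/(s² + a²) with a = 3, c = 4. L⁻¹ = 4·sin(3t)

Final answer: 4·sin(3t)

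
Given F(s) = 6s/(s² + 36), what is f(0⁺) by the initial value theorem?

f(0⁺) = lim_{s→∞} s·6s/(s² + 36) = lim_{s→∞} 6s²/(s² + 36) = 6

Final answer: 6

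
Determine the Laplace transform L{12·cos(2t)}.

L{cos(ωt)} = s/(s² + ω²), so L{cos(2t)} = s/(s² + 4). Then L{12·cos(2t)} = 12·s/(s² + 4) = 12s/(s² + 4)

Final answer: 12s/(s² + 4)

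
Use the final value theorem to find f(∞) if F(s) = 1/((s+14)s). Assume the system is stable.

f(∞) = lim_{s→0} sF(s) = lim_{s→0} 1/(s+14) = 1/14

Final answer: 1/14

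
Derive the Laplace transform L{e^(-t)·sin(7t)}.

L{e^(at)·sin(ωt)} = ω/((s-a)² + ω²), so L{e^(-t)·sin(7t)} = 7/((s+1)² + 49)

Final answer: 7/((s+1)² + 49)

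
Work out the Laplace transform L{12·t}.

L{t^n} = n!/s^(n+1), so L{t} = 1/s^2. Then L{12·t} = 12·1/s^2 = 12/s^2

Final answer: 12/s^2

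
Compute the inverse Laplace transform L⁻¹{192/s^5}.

L⁻¹{n!/s^(n+1)} = t^n with n=4. So L⁻¹{24/s^5} = t^4, and L⁻¹{192/s^5} = (192/24)·t^4 = 8·t^4

Final answer: 8·t^4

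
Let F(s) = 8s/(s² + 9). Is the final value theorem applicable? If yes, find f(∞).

The final value theorem requires all poles of sF(s) in the left half-plane. sF(s) = 8s²/(s² + 9) has poles at s = ±3i (imaginary axis). Theorem does NOT apply (oscillatory system).

Final answer: Not applicable (oscillatory)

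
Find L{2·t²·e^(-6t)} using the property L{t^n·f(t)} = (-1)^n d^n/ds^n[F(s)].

L{e^(-6t)} = 1/(s+6). d/ds[1/(s+6)] = -1/(s+6)². d²/ds²[1/(s+6)] = 2/(s+6)³. So L{t²·e^(-6t)} = (-1)² · 2/(s+6)³ = 2/(s+6)³. Then L{2·t²·e^(-6t)} = 2·2/(s+6)³ = 4/(s+6)³

Final answer: 4/(s+6)³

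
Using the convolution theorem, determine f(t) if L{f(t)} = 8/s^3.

8/s^3 = (8/s)·(1/s^2) = L{8}·L{t}. By convolution, f(t) = 8*t = ∫₀ᵗ 8·τ dτ = 8·t²/2

Final answer: 8·t²/2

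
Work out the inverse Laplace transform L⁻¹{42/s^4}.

L⁻¹{n!/s^(n+1)} = t^n with n=3. So L⁻¹{6/s^4} = t^3, and L⁻¹{42/s^4} = (42/6)·t^3 = 7·t^3

Final answer: 7·t^3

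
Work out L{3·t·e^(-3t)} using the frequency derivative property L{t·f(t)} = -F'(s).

L{e^(-3t)} = 1/(s+3). By frequency derivative: L{t·e^(-3t)} = -d/ds[1/(s+3)] = -(-1)/(s+3)² = 1/(s+3)². Then L{3·t·e^(-3t)} = 3·1/(s+3)² = 3/(s+3)²

Final answer: 3/(s+3)²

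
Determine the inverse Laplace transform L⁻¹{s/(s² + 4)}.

L⁻¹{s/(s² + 4)} = cos(2t)

Final answer: cos(2t)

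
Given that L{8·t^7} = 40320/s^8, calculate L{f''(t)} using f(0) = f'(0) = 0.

L{f''(t)} = s²F(s) - sf(0) - f'(0) = s²·40320/s^8 - 0 - 0 = 40320/s^6

Final answer: 40320/s^6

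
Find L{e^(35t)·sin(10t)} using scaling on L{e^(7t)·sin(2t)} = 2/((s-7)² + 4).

Scaling with a=5: L{e^(35t)·sin(10t)} = (1/5) · 2/((s/5-7)² + 4). Simplifying: 10/((s-35)² + 100)

Final answer: 10/((s-35)² + 100)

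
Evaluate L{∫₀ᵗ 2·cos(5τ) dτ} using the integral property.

L{∫₀ᵗ f(τ)dτ} = F(s)/s with F(s) = 2s/(s² + 25), so the result is (2s/(s² + 25))/s = 2/(s² + 25)

Final answer: 2/(s² + 25)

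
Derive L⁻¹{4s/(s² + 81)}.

This is the form c·s/(s² + a²) with a = 9, c = 4. L⁻¹ = 4·cos(9t)

Final answer: 4·cos(9t)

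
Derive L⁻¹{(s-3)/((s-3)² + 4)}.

Using frequency shift: L⁻¹{(s-a)/((s-a)² + b²)} = e^(at)cos(bt). Here a=3, b=2

Final answer: e^(3t)·cos(2t)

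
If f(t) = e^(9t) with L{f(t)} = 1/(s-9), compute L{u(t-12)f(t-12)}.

Time shift theorem: L{u(t-a)f(t-a)} = e^(-as)F(s). Here a=12, F(s) = 1/(s-9), so L{u(t-12)f(t-12)} = e^(-12s)·1/(s-9)

Final answer: e^(-12s)·1/(s-9)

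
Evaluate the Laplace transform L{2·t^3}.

L{t^n} = n!/s^(n+1), so L{t^3} = 6/s^4. Then L{2·t^3} = 2·6/s^4 = 12/s^4

Final answer: 12/s^4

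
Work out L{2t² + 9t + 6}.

L{2t² + 9t + 6} = 2·2/s³ + 9/s² + 6/s = 4/s³ + 9/s² + 6/s

Final answer: 4/s³ + 9/s² + 6/s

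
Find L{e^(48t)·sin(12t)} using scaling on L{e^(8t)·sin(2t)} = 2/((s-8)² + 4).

Scaling with a=6: L{e^(48t)·sin(12t)} = (1/6) · 2/((s/6-8)² + 4). Simplifying: 12/((s-48)² + 144)

Final answer: 12/((s-48)² + 144)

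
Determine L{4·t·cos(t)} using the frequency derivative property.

L{cos(t)} = s/(s² + 1). Derivative: d/ds[s/(s² + 1)] = [(s² + 1) - s·2s]/(s² + 1)² = (1 - s²)/(s² + 1)². So L{t·cos(t)} = -F'(s) = (s² - 1)/(s² + 1)². Then L{4·t·cos(t)} = 4·(s² - 1)/(s² + 1)²

Final answer: 4·(s² - 1)/(s² + 1)²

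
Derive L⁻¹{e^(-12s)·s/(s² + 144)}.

L⁻¹{s/(s² + 144)} = cos(12t). By the time shift theorem, L⁻¹{e^(-as)F(s)} = u(t-a)f(t-a) with a=12, so L⁻¹{e^(-12s)·s/(s² + 144)} = u(t-12)·cos(12(t-12))

Final answer: u(t-12)·cos(12(t-12))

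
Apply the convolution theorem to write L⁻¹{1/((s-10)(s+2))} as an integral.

1/((s-10)(s+2)) = (1/(s-10))·(1/(s+2)) = L{e^(10t)}·L{e^(-2t)}. So f(t) = e^(10t)*e^(-2t) = ∫₀ᵗ e^(10τ)·e^(-2(t-τ)) dτ

Final answer: ∫₀ᵗ e^(10τ)·e^(-2(t-τ)) dτ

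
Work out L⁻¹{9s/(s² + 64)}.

This is the form c·s/(s² + a²) with a = 8, c = 9. L⁻¹ = 9·cos(8t)

Final answer: 9·cos(8t)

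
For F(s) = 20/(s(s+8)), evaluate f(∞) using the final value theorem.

f(∞) = lim_{s→0} s·20/(s(s+8)) = lim_{s→0} 20/(s+8) = 20/8 = 5/2

Final answer: 5/2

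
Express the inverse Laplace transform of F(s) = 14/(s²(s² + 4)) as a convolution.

14/(s²(s² + 4)) = (1/s²)·(14/(s² + 4)) = L{t}·L{7·sin(2t)}. So f(t) = t*(7·sin(2t)) = ∫₀ᵗ 7τ·sin(2(t-τ)) dτ

Final answer: ∫₀ᵗ 7τ·sin(2(t-τ)) dτ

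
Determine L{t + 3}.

L{t + 3} = L{t} + 3·L{1} = 1/s² + 3/s

Final answer: 1/s² + 3/s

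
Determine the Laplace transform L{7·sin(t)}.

L{sin(ωt)} = ω/(s² + ω²), so L{sin(t)} = 1/(s² + 1). Then L{7·sin(t)} = 7·1/(s² + 1) = 7/(s² + 1)

Final answer: 7/(s² + 1)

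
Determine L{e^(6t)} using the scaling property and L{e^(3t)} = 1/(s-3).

Using L{f(at)} = (1/a)F(s/a) with a=2 and f(t) = e^(3t): L{e^(6t)} = (1/2) · 1/((s/2)-3) = (1/2) · 2/(s-6) = 1/(s-6)

Final answer: 1/(s-6)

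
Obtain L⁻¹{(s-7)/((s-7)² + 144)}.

Using frequency shift: L⁻¹{(s-a)/((s-a)² + b²)} = e^(at)cos(bt). Here a=7, b=12

Final answer: e^(7t)·cos(12t)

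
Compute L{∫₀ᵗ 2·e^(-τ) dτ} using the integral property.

L{∫₀ᵗ f(τ)dτ} = F(s)/s with F(s) = 2/(s+1), so L{∫₀ᵗ 2·e^(-τ) dτ} = 2/(s(s+1))

Final answer: 2/(s(s+1))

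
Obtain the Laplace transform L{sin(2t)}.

L{sin(ωt)} = ω/(s² + ω²), so L{sin(2t)} = 2/(s² + 4)

Final answer: 2/(s² + 4)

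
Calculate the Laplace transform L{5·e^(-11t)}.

L{e^(at)} = 1/(s-a), so L{e^(-11t)} = 1/(s+11). Then L{5·e^(-11t)} = 5/(s+11)

Final answer: 5/(s+11)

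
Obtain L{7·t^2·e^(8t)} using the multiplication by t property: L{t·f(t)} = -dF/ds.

Using L{t^n·e^(at)} = n!/(s-a)^(n+1), L{t^2·e^(8t)} = 2/(s-8)^3, so L{7·t^2·e^(8t)} = 7·2/(s-8)^3 = 14/(s-8)^3

Final answer: 14/(s-8)^3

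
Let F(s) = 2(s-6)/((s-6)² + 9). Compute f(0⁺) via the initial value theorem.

f(0⁺) = lim_{s→∞} sF(s) = lim_{s→∞} 2s(s-6)/((s-6)² + 9) = 2

Final answer: 2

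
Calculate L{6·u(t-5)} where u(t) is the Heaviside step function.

L{u(t-a)} = e^(-as)/s. Here a=5, so L{u(t-5)} = e^(-5s)/s, and L{6·u(t-5)} = 6·e^(-5s)/s

Final answer: 6·e^(-5s)/s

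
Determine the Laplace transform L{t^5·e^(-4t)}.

L{t^n·e^(at)} = n!/(s-a)^(n+1), so L{t^5·e^(-4t)} = 120/(s+4)^6

Final answer: 120/(s+4)^6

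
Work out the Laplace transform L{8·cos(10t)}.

L{cos(ωt)} = s/(s² + ω²), so L{cos(10t)} = s/(s² + 100). Then L{8·cos(10t)} = 8·s/(s² + 100) = 8s/(s² + 100)

Final answer: 8s/(s² + 100)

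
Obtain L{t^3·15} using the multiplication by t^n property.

L{15} = 15/s. d^1/ds^1[1/s] = -1/s². d^2/ds^2[1/s] = 2/s^3. d^3/ds^3[1/s] = -6/s^4. So L{t^3} = (-1)^{3}·-6/s^4 = 6/s^4. Then L{t^3·15} = 15·6/s^4 = 90/s^4

Final answer: 90/s^4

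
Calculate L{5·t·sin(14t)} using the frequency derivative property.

L{sin(14t)} = 14/(s² + 196). By L{t·f(t)} = -F'(s): -d/ds[14/(s² + 196)] = -(14)·(-2s)/(s² + 196)² = 28s/(s² + 196)². Then L{5·t·sin(14t)} = 5·28s/(s² + 196)² = 140s/(s² + 196)²

Final answer: 140s/(s² + 196)²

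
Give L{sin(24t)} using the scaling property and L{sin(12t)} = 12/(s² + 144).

Using L{f(at)} = (1/a)F(s/a) with a=2: L{sin(24t)} = (1/2) · 12/((s/2)² + 144) = (1/2) · 12·4/(s² + 576) = 24/(s² + 576)

Final answer: 24/(s² + 576)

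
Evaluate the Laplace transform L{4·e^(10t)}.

L{e^(at)} = 1/(s-a), so L{e^(10t)} = 1/(s-10). Then L{4·e^(10t)} = 4/(s-10)

Final answer: 4/(s-10)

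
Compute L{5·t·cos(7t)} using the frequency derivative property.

L{cos(7t)} = s/(s² + 49). Derivative: d/ds[s/(s² + 49)] = [(s² + 49) - s·2s]/(s² + 49)² = (49 - s²)/(s² + 49)². So L{t·cos(7t)} = -F'(s) = (s² - 49)/(s² + 49)². Then L{5·t·cos(7t)} = 5·(s² - 49)/(s² + 49)²

Final answer: 5·(s² - 49)/(s² + 49)²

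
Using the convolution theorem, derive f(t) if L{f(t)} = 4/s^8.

4/s^8 = (4/s)·(1/s^7) = L{4}·L{t^6/720}. By convolution, f(t) = 4*t^6/720 = ∫₀ᵗ 4·τ^6/720 dτ = 4·t^7/5040

Final answer: 4·t^7/5040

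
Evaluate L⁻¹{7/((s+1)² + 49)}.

Form: b/((s-a)² + b²) → e^(at)sin(bt). With a=-1, b=7

Final answer: e^(-t)·sin(7t)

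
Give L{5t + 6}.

L{5t + 6} = 5·L{t} + 6·L{1} = 5/s² + 6/s

Final answer: 5/s² + 6/s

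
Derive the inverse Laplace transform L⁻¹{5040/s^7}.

L⁻¹{n!/s^(n+1)} = t^n with n=6. So L⁻¹{720/s^7} = t^6, and L⁻¹{5040/s^7} = (5040/720)·t^6 = 7·t^6

Final answer: 7·t^6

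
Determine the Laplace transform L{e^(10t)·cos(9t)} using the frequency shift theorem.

Frequency shift: L{e^(at)f(t)} = F(s-a). L{e^(10t)·cos(9t)} = (s-10)/((s-10)² + 81)

Final answer: (s-10)/((s-10)² + 81)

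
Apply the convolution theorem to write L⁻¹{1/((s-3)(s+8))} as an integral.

1/((s-3)(s+8)) = (1/(s-3))·(1/(s+8)) = L{e^(3t)}·L{e^(-8t)}. So f(t) = e^(3t)*e^(-8t) = ∫₀ᵗ e^(3τ)·e^(-8(t-τ)) dτ

Final answer: ∫₀ᵗ e^(3τ)·e^(-8(t-τ)) dτ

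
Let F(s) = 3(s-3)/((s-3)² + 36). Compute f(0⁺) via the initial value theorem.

f(0⁺) = lim_{s→∞} sF(s) = lim_{s→∞} 3s(s-3)/((s-3)² + 36) = 3

Final answer: 3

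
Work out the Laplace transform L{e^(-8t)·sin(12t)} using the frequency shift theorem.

Frequency shift: L{e^(at)f(t)} = F(s-a). L{e^(-8t)·sin(12t)} = 12/((s+8)² + 144)

Final answer: 12/((s+8)² + 144)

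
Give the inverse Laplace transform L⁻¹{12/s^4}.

L⁻¹{n!/s^(n+1)} = t^n with n=3. So L⁻¹{6/s^4} = t^3, and L⁻¹{12/s^4} = (12/6)·t^3 = 2·t^3

Final answer: 2·t^3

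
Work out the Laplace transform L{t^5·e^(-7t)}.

L{t^n·e^(at)} = n!/(s-a)^(n+1), so L{t^5·e^(-7t)} = 120/(s+7)^6

Final answer: 120/(s+7)^6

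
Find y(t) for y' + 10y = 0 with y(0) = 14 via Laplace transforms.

L{y'} + 10L{y} = 0. sY - 14 + 10Y = 0. Y(s+10) = 14. Y = 14/(s+10)

Final answer: y(t) = 14e^(-10t)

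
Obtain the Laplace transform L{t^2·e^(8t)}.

L{t^n·e^(at)} = n!/(s-a)^(n+1), so L{t^2·e^(8t)} = 2/(s-8)^3

Final answer: 2/(s-8)^3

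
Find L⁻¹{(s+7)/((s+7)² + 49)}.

Using frequency shift: L⁻¹{(s-a)/((s-a)² + b²)} = e^(at)cos(bt). Here a=-7, b=7

Final answer: e^(-7t)·cos(7t)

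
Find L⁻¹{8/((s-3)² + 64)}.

Form: b/((s-a)² + b²) → e^(at)sin(bt). With a=3, b=8

Final answer: e^(3t)·sin(8t)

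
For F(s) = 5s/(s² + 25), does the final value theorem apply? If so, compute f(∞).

The final value theorem requires all poles of sF(s) in the left half-plane. sF(s) = 5s²/(s² + 25) has poles at s = ±5i (imaginary axis). Theorem does NOT apply (oscillatory system).

Final answer: Not applicable (oscillatory)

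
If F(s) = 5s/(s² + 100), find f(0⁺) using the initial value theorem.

f(0⁺) = lim_{s→∞} s·5s/(s² + 100) = lim_{s→∞} 5s²/(s² + 100) = 5

Final answer: 5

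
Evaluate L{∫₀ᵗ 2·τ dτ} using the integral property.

L{∫₀ᵗ f(τ)dτ} = F(s)/s with f(t) = 2t. F(s) = 2/s^2, so L{∫₀ᵗ 2·τ dτ} = (2/s^2)/s = 2/s^3. (Check: ∫₀ᵗ 2·τ dτ = 2t^2/2.)

Final answer: 2/s^3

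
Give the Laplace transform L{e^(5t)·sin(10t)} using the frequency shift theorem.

Frequency shift: L{e^(at)f(t)} = F(s-a). L{e^(5t)·sin(10t)} = 10/((s-5)² + 100)

Final answer: 10/((s-5)² + 100)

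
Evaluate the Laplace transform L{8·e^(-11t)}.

L{e^(at)} = 1/(s-a), so L{e^(-11t)} = 1/(s+11). Then L{8·e^(-11t)} = 8/(s+11)

Final answer: 8/(s+11)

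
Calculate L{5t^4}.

L{t^n} = n!/s^(n+1). So L{5t^4} = 5·4!/s^5 = 120/s^5

Final answer: 120/s^5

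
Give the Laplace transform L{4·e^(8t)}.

L{e^(at)} = 1/(s-a), so L{e^(8t)} = 1/(s-8). Then L{4·e^(8t)} = 4/(s-8)

Final answer: 4/(s-8)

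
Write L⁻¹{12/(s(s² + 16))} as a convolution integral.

12/(s(s² + 16)) = (1/s)·(12/(s² + 16)) = L{1}·L{3·sin(4t)}. So f(t) = 1*(3·sin(4t)) = ∫₀ᵗ 3·sin(4τ) dτ

Final answer: ∫₀ᵗ 3·sin(4τ) dτ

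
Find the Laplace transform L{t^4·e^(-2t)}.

L{t^n·e^(at)} = n!/(s-a)^(n+1), so L{t^4·e^(-2t)} = 24/(s+2)^5

Final answer: 24/(s+2)^5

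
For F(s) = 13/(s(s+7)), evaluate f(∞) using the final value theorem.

f(∞) = lim_{s→0} s·13/(s(s+7)) = lim_{s→0} 13/(s+7) = 13/7 = 13/7

Final answer: 13/7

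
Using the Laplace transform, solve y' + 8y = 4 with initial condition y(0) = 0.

sY + 8Y = 4/s. Y = 4/(s(s+8)). Partial fractions: Y = 1/2/s - 1/2/(s+8)

Final answer: y(t) = 1/2(1 - e^(-8t))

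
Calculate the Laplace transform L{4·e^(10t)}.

L{e^(at)} = 1/(s-a), so L{e^(10t)} = 1/(s-10). Then L{4·e^(10t)} = 4/(s-10)

Final answer: 4/(s-10)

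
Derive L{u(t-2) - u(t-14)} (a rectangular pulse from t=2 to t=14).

L{u(t-a)} = e^(-as)/s. L{u(t-2) - u(t-14)} = (e^(-2s) - e^(-14s))/s

Final answer: (e^(-2s) - e^(-14s))/s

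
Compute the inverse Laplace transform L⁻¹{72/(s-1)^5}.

L⁻¹{n!/(s-a)^(n+1)} = t^n·e^(at) with n=4, a=1. So L⁻¹{24/(s-1)^5} = t^4·e^t, and L⁻¹{72/(s-1)^5} = (72/24)·t^4·e^t = 3·t^4·e^t

Final answer: 3·t^4·e^t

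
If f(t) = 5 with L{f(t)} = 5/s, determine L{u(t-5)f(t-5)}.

Time shift theorem: L{u(t-a)f(t-a)} = e^(-as)F(s). Here a=5, F(s) = 5/s, so L{u(t-5)f(t-5)} = e^(-5s)·5/s

Final answer: e^(-5s)·5/s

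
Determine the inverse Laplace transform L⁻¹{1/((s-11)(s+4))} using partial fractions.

Decompose: A/(s-11) + B/(s+4). A = 1/15, B = -1/15. f(t) = (e^(11t) - e^(-4t))/15

Final answer: (e^(11t) - e^(-4t))/15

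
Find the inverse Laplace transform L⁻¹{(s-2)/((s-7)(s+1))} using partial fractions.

Using partial fractions, f(t) = (5e^(7t) + 3e^(-t))/8

Final answer: (5e^(7t) + 3e^(-t))/8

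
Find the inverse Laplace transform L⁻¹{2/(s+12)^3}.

L⁻¹{n!/(s-a)^(n+1)} = t^n·e^(at) with n=2, a=-12. So L⁻¹{2/(s+12)^3} = t^2·e^(-12t)

Final answer: t^2·e^(-12t)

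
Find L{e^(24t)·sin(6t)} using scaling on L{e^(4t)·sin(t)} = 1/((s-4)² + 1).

Scaling with a=6: L{e^(24t)·sin(6t)} = (1/6) · 1/((s/6-4)² + 1). Simplifying: 6/((s-24)² + 36)

Final answer: 6/((s-24)² + 36)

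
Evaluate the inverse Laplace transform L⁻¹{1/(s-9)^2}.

L⁻¹{n!/(s-a)^(n+1)} = t^n·e^(at), so L⁻¹{1/(s-9)^2} = t·e^(9t)

Final answer: t·e^(9t)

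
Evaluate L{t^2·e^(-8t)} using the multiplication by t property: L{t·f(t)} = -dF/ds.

Using L{t^n·e^(at)} = n!/(s-a)^(n+1), L{t^2·e^(-8t)} = 2/(s+8)^3

Final answer: 2/(s+8)^3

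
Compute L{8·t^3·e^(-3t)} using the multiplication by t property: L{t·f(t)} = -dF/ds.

Using L{t^n·e^(at)} = n!/(s-a)^(n+1), L{t^3·e^(-3t)} = 6/(s+3)^4, so L{8·t^3·e^(-3t)} = 8·6/(s+3)^4 = 48/(s+3)^4

Final answer: 48/(s+3)^4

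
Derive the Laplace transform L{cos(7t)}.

L{cos(ωt)} = s/(s² + ω²), so L{cos(7t)} = s/(s² + 49)

Final answer: s/(s² + 49)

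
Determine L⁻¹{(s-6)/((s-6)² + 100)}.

Using frequency shift: L⁻¹{(s-a)/((s-a)² + b²)} = e^(at)cos(bt). Here a=6, b=10

Final answer: e^(6t)·cos(10t)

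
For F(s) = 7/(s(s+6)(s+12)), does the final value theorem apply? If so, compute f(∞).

Poles of sF(s) = 7/((s+6)(s+12)) are at s = -6 and s = -12, both in the left half-plane. Theorem applies. f(∞) = lim_{s→0} sF(s) = 7/(6·12) = 7/72

Final answer: 7/72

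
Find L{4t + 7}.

L{4t + 7} = 4·L{t} + 7·L{1} = 4/s² + 7/s

Final answer: 4/s² + 7/s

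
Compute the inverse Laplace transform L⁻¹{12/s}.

L⁻¹{c/s} = c, so L⁻¹{12/s} = 12

Final answer: 12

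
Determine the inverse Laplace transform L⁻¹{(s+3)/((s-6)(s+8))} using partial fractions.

Using partial fractions, f(t) = (9e^(6t) + 5e^(-8t))/14

Final answer: (9e^(6t) + 5e^(-8t))/14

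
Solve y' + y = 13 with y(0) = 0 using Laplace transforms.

sY + Y = 13/s. Y = 13/(s(s+1)). Partial fractions: Y = 13/s - 13/(s+1)

Final answer: y(t) = 13(1 - e^(-t))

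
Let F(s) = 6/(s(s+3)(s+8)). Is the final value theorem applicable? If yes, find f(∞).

Poles of sF(s) = 6/((s+3)(s+8)) are at s = -3 and s = -8, both in the left half-plane. Theorem applies. f(∞) = lim_{s→0} sF(s) = 6/(3·8) = 1/4

Final answer: 1/4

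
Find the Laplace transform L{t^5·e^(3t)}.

L{t^n·e^(at)} = n!/(s-a)^(n+1), so L{t^5·e^(3t)} = 120/(s-3)^6

Final answer: 120/(s-3)^6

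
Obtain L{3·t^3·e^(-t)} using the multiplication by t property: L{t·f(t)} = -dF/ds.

Using L{t^n·e^(at)} = n!/(s-a)^(n+1), L{t^3·e^(-t)} = 6/(s+1)^4, so L{3·t^3·e^(-t)} = 3·6/(s+1)^4 = 18/(s+1)^4

Final answer: 18/(s+1)^4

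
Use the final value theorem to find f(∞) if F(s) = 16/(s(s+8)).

f(∞) = lim_{s→0} s·16/(s(s+8)) = lim_{s→0} 16/(s+8) = 16/8 = 2

Final answer: 2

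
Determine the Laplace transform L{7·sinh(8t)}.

L{sinh(ωt)} = ω/(s² - ω²), so L{sinh(8t)} = 8/(s² - 64). Then L{7·sinh(8t)} = 7·8/(s² - 64) = 56/(s² - 64)

Final answer: 56/(s² - 64)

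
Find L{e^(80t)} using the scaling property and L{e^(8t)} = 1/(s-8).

Using L{f(at)} = (1/a)F(s/a) with a=10 and f(t) = e^(8t): L{e^(80t)} = (1/10) · 1/((s/10)-8) = (1/10) · 10/(s-80) = 1/(s-80)

Final answer: 1/(s-80)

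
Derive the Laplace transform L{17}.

L{17} = 17 · L{1} = 17/s

Final answer: 17/s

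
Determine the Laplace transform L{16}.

L{16} = 16 · L{1} = 16/s

Final answer: 16/s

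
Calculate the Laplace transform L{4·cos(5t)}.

L{cos(ωt)} = s/(s² + ω²), so L{cos(5t)} = s/(s² + 25). Then L{4·cos(5t)} = 4·s/(s² + 25) = 4s/(s² + 25)

Final answer: 4s/(s² + 25)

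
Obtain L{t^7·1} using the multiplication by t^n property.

L{1} = 1/s. d^1/ds^1[1/s] = -1/s². d^2/ds^2[1/s] = 2/s^3. d^3/ds^3[1/s] = -6/s^4. d^4/ds^4[1/s] = 24/s^5. d^5/ds^5[1/s] = -120/s^6. d^6/ds^6[1/s] = 720/s^7. d^7/ds^7[1/s] = -5040/s^8. So L{t^7} = (-1)^{7}·-5040/s^8 = 5040/s^8

Final answer: 5040/s^8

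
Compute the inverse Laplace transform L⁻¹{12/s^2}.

L⁻¹{n!/s^(n+1)} = t^n with n=1. So L⁻¹{1/s^2} = t, and L⁻¹{12/s^2} = (12/1)·t = 12·t

Final answer: 12·t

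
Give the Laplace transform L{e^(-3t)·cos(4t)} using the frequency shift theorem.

Frequency shift: L{e^(at)f(t)} = F(s-a). L{e^(-3t)·cos(4t)} = (s+3)/((s+3)² + 16)

Final answer: (s+3)/((s+3)² + 16)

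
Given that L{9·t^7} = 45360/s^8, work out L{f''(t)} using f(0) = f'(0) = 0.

L{f''(t)} = s²F(s) - sf(0) - f'(0) = s²·45360/s^8 - 0 - 0 = 45360/s^6

Final answer: 45360/s^6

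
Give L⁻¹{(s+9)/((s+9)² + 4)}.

Using frequency shift: L⁻¹{(s-a)/((s-a)² + b²)} = e^(at)cos(bt). Here a=-9, b=2

Final answer: e^(-9t)·cos(2t)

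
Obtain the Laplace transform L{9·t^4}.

L{t^n} = n!/s^(n+1), so L{t^4} = 24/s^5. Then L{9·t^4} = 9·24/s^5 = 216/s^5

Final answer: 216/s^5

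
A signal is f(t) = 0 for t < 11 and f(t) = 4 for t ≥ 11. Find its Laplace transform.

f(t) = 4·u(t-11). L{u(t-11)} = e^(-11s)/s, so L{f(t)} = 4·e^(-11s)/s

Final answer: 4·e^(-11s)/s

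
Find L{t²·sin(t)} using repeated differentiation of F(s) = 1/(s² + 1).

F(s) = 1/(s² + 1). F'(s) = -2s/(s² + 1)². F''(s) = -2(1 - 3s²)/(s² + 1)³ = (6s² - 2)/(s² + 1)³. So L{t²·sin(t)} = (-1)² F''(s) = (6s² - 2)/(s² + 1)³

Final answer: (6s² - 2)/(s² + 1)³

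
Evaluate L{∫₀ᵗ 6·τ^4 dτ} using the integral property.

L{∫₀ᵗ f(τ)dτ} = F(s)/s with f(t) = 6t^4. F(s) = 144/s^5, so L{∫₀ᵗ 6·τ^4 dτ} = (144/s^5)/s = 144/s^6. (Check: ∫₀ᵗ 6·τ^4 dτ = 6t^5/5.)

Final answer: 144/s^6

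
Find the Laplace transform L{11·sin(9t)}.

L{sin(ωt)} = ω/(s² + ω²), so L{sin(9t)} = 9/(s² + 81). Then L{11·sin(9t)} = 11·9/(s² + 81) = 99/(s² + 81)

Final answer: 99/(s² + 81)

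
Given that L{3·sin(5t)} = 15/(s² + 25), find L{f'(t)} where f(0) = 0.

L{f'(t)} = s·F(s) - f(0) = s·15/(s² + 25) - 0 = 15s/(s² + 25)

Final answer: 15s/(s² + 25)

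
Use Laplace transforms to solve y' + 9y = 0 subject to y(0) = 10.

L{y'} + 9L{y} = 0. sY - 10 + 9Y = 0. Y(s+9) = 10. Y = 10/(s+9)

Final answer: y(t) = 10e^(-9t)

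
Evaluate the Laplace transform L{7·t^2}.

L{t^n} = n!/s^(n+1), so L{t^2} = 2/s^3. Then L{7·t^2} = 7·2/s^3 = 14/s^3

Final answer: 14/s^3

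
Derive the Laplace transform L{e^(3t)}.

L{e^(at)} = 1/(s-a), so L{e^(3t)} = 1/(s-3)

Final answer: 1/(s-3)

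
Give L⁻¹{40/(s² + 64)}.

This is the form c·a/(s² + a²) with a = 8, c = 5. L⁻¹ = 5·sin(8t)

Final answer: 5·sin(8t)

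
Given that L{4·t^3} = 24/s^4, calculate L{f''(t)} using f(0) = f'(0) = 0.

L{f''(t)} = s²F(s) - sf(0) - f'(0) = s²·24/s^4 - 0 - 0 = 24/s^2

Final answer: 24/s^2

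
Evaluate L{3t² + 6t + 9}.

L{3t² + 6t + 9} = 3·2/s³ + 6/s² + 9/s = 6/s³ + 6/s² + 9/s

Final answer: 6/s³ + 6/s² + 9/s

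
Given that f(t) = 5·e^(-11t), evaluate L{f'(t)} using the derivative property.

f(0) = 5, F(s) = 5/(s+11). L{f'(t)} = s·F(s) - f(0) = 5s/(s+11) - 5 = (5s - 5(s+11))/(s+11) = -55/(s+11)

Final answer: -55/(s+11)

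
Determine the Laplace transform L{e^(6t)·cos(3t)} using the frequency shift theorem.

Frequency shift: L{e^(at)f(t)} = F(s-a). L{e^(6t)·cos(3t)} = (s-6)/((s-6)² + 9)

Final answer: (s-6)/((s-6)² + 9)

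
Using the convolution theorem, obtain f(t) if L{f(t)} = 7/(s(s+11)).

7/(s(s+11)) = (7/s)·(1/(s+11)) = L{7}·L{e^(-11t)}. By convolution, f(t) = 7*e^(-11t) = ∫₀ᵗ 7·e^(-11τ) dτ = 7·(1 - e^(-11t))/11

Final answer: 7·(1 - e^(-11t))/11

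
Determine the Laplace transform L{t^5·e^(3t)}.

L{t^n·e^(at)} = n!/(s-a)^(n+1), so L{t^5·e^(3t)} = 120/(s-3)^6

Final answer: 120/(s-3)^6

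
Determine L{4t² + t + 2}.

L{4t² + t + 2} = 4·2/s³ + 1/s² + 2/s = 8/s³ + 1/s² + 2/s

Final answer: 8/s³ + 1/s² + 2/s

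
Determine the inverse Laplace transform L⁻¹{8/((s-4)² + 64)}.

Using frequency shift, L⁻¹{8/((s-4)² + 64)} = e^(4t)·sin(8t)

Final answer: e^(4t)·sin(8t)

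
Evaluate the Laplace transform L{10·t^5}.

L{t^n} = n!/s^(n+1), so L{t^5} = 120/s^6. Then L{10·t^5} = 10·120/s^6 = 1200/s^6

Final answer: 1200/s^6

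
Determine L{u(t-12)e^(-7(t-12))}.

u(t-a)f(t-a) with f(t)=e^(-7t). L{e^(-7t)} = 1/(s+7). By time shift: e^(-12s)/(s+7)

Final answer: e^(-12s)/(s+7)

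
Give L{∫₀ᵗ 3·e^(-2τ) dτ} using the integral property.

L{∫₀ᵗ f(τ)dτ} = F(s)/s with F(s) = 3/(s+2), so L{∫₀ᵗ 3·e^(-2τ) dτ} = 3/(s(s+2))

Final answer: 3/(s(s+2))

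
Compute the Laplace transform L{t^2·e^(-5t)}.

L{t^n·e^(at)} = n!/(s-a)^(n+1), so L{t^2·e^(-5t)} = 2/(s+5)^3

Final answer: 2/(s+5)^3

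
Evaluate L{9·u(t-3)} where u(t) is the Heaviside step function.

L{u(t-a)} = e^(-as)/s. Here a=3, so L{u(t-3)} = e^(-3s)/s, and L{9·u(t-3)} = 9·e^(-3s)/s

Final answer: 9·e^(-3s)/s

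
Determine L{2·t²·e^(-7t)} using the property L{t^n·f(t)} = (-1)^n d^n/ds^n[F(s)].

L{e^(-7t)} = 1/(s+7). d/ds[1/(s+7)] = -1/(s+7)². d²/ds²[1/(s+7)] = 2/(s+7)³. So L{t²·e^(-7t)} = (-1)² · 2/(s+7)³ = 2/(s+7)³. Then L{2·t²·e^(-7t)} = 2·2/(s+7)³ = 4/(s+7)³

Final answer: 4/(s+7)³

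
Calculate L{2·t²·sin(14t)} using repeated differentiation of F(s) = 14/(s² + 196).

F(s) = 14/(s² + 196). F'(s) = -28s/(s² + 196)². F''(s) = -28(196 - 3s²)/(s² + 196)³ = (84s² - 5488)/(s² + 196)³. So L{t²·sin(14t)} = (-1)² F''(s) = (84s² - 5488)/(s² + 196)³. Then L{2·t²·sin(14t)} = 2·(84s² - 5488)/(s² + 196)³ = (168s² - 10976)/(s² + 196)³

Final answer: (168s² - 10976)/(s² + 196)³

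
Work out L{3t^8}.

L{t^n} = n!/s^(n+1). So L{3t^8} = 3·8!/s^9 = 120960/s^9

Final answer: 120960/s^9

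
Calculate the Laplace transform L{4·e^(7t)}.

L{e^(at)} = 1/(s-a), so L{e^(7t)} = 1/(s-7). Then L{4·e^(7t)} = 4/(s-7)

Final answer: 4/(s-7)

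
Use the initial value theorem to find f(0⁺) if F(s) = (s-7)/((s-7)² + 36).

f(0⁺) = lim_{s→∞} sF(s) = lim_{s→∞} s(s-7)/((s-7)² + 36) = 1

Final answer: 1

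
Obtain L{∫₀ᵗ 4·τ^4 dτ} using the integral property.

L{∫₀ᵗ f(τ)dτ} = F(s)/s with f(t) = 4t^4. F(s) = 96/s^5, so L{∫₀ᵗ 4·τ^4 dτ} = (96/s^5)/s = 96/s^6. (Check: ∫₀ᵗ 4·τ^4 dτ = 4t^5/5.)

Final answer: 96/s^6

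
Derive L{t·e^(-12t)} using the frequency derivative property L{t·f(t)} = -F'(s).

L{e^(-12t)} = 1/(s+12). By frequency derivative: L{t·e^(-12t)} = -d/ds[1/(s+12)] = -(-1)/(s+12)² = 1/(s+12)²

Final answer: 1/(s+12)²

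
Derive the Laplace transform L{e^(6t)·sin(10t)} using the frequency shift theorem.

Frequency shift: L{e^(at)f(t)} = F(s-a). L{e^(6t)·sin(10t)} = 10/((s-6)² + 100)

Final answer: 10/((s-6)² + 100)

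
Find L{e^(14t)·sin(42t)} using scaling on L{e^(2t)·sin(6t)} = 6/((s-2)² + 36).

Scaling with a=7: L{e^(14t)·sin(42t)} = (1/7) · 6/((s/7-2)² + 36). Simplifying: 42/((s-14)² + 1764)

Final answer: 42/((s-14)² + 1764)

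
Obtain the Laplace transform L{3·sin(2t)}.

L{sin(ωt)} = ω/(s² + ω²), so L{sin(2t)} = 2/(s² + 4). Then L{3·sin(2t)} = 3·2/(s² + 4) = 6/(s² + 4)

Final answer: 6/(s² + 4)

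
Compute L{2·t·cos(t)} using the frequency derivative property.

L{cos(t)} = s/(s² + 1). Derivative: d/ds[s/(s² + 1)] = [(s² + 1) - s·2s]/(s² + 1)² = (1 - s²)/(s² + 1)². So L{t·cos(t)} = -F'(s) = (s² - 1)/(s² + 1)². Then L{2·t·cos(t)} = 2·(s² - 1)/(s² + 1)²

Final answer: 2·(s² - 1)/(s² + 1)²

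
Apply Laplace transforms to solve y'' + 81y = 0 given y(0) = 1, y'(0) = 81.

L{y''} + 81L{y} = 0. s²Y - s - 81 + 81Y = 0. Y(s² + 81) = s + 81. Y = (s + 81)/(s² + 81). Inverting: y(t) = cos(9t) + 9sin(9t)

Final answer: y(t) = cos(9t) + 9sin(9t)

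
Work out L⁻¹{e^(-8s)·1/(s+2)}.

L⁻¹{1/(s+2)} = e^(-2t). By the time shift theorem, L⁻¹{e^(-as)F(s)} = u(t-a)f(t-a) with a=8, so L⁻¹{e^(-8s)·1/(s+2)} = u(t-8)·e^(-2(t-8))

Final answer: u(t-8)·e^(-2(t-8))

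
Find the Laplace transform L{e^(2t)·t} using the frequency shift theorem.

L{e^(at)·t^n} = n!/(s-a)^(n+1), so L{e^(2t)·t} = 1/(s-2)^2

Final answer: 1/(s-2)^2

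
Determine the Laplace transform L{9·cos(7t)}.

L{cos(ωt)} = s/(s² + ω²), so L{cos(7t)} = s/(s² + 49). Then L{9·cos(7t)} = 9·s/(s² + 49) = 9s/(s² + 49)

Final answer: 9s/(s² + 49)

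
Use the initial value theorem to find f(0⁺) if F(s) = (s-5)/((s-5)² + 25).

f(0⁺) = lim_{s→∞} sF(s) = lim_{s→∞} s(s-5)/((s-5)² + 25) = 1

Final answer: 1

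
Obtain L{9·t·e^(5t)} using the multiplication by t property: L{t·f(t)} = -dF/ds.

Using L{t^n·e^(at)} = n!/(s-a)^(n+1), L{t·e^(5t)} = 1/(s-5)^2, so L{9·t·e^(5t)} = 9·1/(s-5)^2 = 9/(s-5)^2

Final answer: 9/(s-5)^2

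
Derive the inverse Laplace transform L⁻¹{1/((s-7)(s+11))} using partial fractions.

Decompose: A/(s-7) + B/(s+11). A = 1/18, B = -1/18. f(t) = (e^(7t) - e^(-11t))/18

Final answer: (e^(7t) - e^(-11t))/18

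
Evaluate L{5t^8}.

L{t^n} = n!/s^(n+1). So L{5t^8} = 5·8!/s^9 = 201600/s^9

Final answer: 201600/s^9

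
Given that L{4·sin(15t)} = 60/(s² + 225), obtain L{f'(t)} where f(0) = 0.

L{f'(t)} = s·F(s) - f(0) = s·60/(s² + 225) - 0 = 60s/(s² + 225)

Final answer: 60s/(s² + 225)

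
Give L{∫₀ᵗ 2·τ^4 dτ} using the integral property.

L{∫₀ᵗ f(τ)dτ} = F(s)/s with f(t) = 2t^4. F(s) = 48/s^5, so L{∫₀ᵗ 2·τ^4 dτ} = (48/s^5)/s = 48/s^6. (Check: ∫₀ᵗ 2·τ^4 dτ = 2t^5/5.)

Final answer: 48/s^6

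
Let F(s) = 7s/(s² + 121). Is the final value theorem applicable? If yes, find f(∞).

The final value theorem requires all poles of sF(s) in the left half-plane. sF(s) = 7s²/(s² + 121) has poles at s = ±11i (imaginary axis). Theorem does NOT apply (oscillatory system).

Final answer: Not applicable (oscillatory)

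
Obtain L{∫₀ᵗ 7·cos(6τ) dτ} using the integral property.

L{∫₀ᵗ f(τ)dτ} = F(s)/s with F(s) = 7s/(s² + 36), so the result is (7s/(s² + 36))/s = 7/(s² + 36)

Final answer: 7/(s² + 36)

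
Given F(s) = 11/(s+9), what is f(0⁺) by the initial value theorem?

f(0⁺) = lim_{s→∞} s·11/(s+9) = lim_{s→∞} 11s/(s+9) = 11

Final answer: 11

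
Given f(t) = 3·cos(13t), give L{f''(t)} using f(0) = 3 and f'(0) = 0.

F(s) = 3s/(s² + 169). L{f''(t)} = s²F(s) - sf(0) - f'(0) = 3s³/(s² + 169) - 3s = (3s³ - 3s(s² + 169))/(s² + 169) = -507s/(s² + 169)

Final answer: -507s/(s² + 169)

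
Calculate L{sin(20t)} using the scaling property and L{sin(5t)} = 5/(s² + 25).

Using L{f(at)} = (1/a)F(s/a) with a=4: L{sin(20t)} = (1/4) · 5/((s/4)² + 25) = (1/4) · 5·16/(s² + 400) = 20/(s² + 400)

Final answer: 20/(s² + 400)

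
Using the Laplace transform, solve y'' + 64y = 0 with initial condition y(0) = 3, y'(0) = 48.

L{y''} + 64L{y} = 0. s²Y - 3s - 48 + 64Y = 0. Y(s² + 64) = 3s + 48. Y = (3s + 48)/(s² + 64). Inverting: y(t) = 3cos(8t) + 6sin(8t)

Final answer: y(t) = 3cos(8t) + 6sin(8t)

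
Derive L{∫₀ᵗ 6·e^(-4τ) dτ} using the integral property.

L{∫₀ᵗ f(τ)dτ} = F(s)/s with F(s) = 6/(s+4), so L{∫₀ᵗ 6·e^(-4τ) dτ} = 6/(s(s+4))

Final answer: 6/(s(s+4))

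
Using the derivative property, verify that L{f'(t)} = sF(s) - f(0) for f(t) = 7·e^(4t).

f'(t) = 28e^(4t). Direct: L{f'(t)} = 28/(s-4). Property: s·7/(s-4) - 7 = (7s - 7(s-4))/(s-4) = 28/(s-4). ✓

Final answer: 28/(s-4)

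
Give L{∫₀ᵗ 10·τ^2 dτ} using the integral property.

L{∫₀ᵗ f(τ)dτ} = F(s)/s with f(t) = 10t^2. F(s) = 20/s^3, so L{∫₀ᵗ 10·τ^2 dτ} = (20/s^3)/s = 20/s^4. (Check: ∫₀ᵗ 10·τ^2 dτ = 10t^3/3.)

Final answer: 20/s^4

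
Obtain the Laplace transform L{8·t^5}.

L{t^n} = n!/s^(n+1), so L{t^5} = 120/s^6. Then L{8·t^5} = 8·120/s^6 = 960/s^6

Final answer: 960/s^6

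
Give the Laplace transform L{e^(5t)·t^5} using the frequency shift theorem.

L{e^(at)·t^n} = n!/(s-a)^(n+1), so L{e^(5t)·t^5} = 120/(s-5)^6

Final answer: 120/(s-5)^6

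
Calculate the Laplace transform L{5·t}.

L{t^n} = n!/s^(n+1), so L{t} = 1/s^2. Then L{5·t} = 5·1/s^2 = 5/s^2

Final answer: 5/s^2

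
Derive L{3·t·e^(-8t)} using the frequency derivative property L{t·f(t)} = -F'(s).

L{e^(-8t)} = 1/(s+8). By frequency derivative: L{t·e^(-8t)} = -d/ds[1/(s+8)] = -(-1)/(s+8)² = 1/(s+8)². Then L{3·t·e^(-8t)} = 3·1/(s+8)² = 3/(s+8)²

Final answer: 3/(s+8)²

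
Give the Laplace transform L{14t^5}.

L{14t^5} = 14 · L{t^5} = 14 · 120/s^6 = 1680/s^6

Final answer: 1680/s^6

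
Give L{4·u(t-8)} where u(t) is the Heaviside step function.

L{u(t-a)} = e^(-as)/s. Here a=8, so L{u(t-8)} = e^(-8s)/s, and L{4·u(t-8)} = 4·e^(-8s)/s

Final answer: 4·e^(-8s)/s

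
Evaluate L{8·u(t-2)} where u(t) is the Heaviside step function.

L{u(t-a)} = e^(-as)/s. Here a=2, so L{u(t-2)} = e^(-2s)/s, and L{8·u(t-2)} = 8·e^(-2s)/s

Final answer: 8·e^(-2s)/s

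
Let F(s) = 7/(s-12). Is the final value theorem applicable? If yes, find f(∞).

sF(s) = 7s/(s-12) has a pole at s = 12 in the right half-plane. Theorem does NOT apply (unstable system; f(t) = 7·e^(12t) grows without bound).

Final answer: Not applicable (unstable)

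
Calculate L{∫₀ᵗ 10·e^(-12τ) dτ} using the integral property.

L{∫₀ᵗ f(τ)dτ} = F(s)/s with F(s) = 10/(s+12), so L{∫₀ᵗ 10·e^(-12τ) dτ} = 10/(s(s+12))

Final answer: 10/(s(s+12))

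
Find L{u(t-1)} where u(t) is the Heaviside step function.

L{u(t-a)} = e^(-as)/s. Here a=1, so L{u(t-1)} = e^(-s)/s

Final answer: e^(-s)/s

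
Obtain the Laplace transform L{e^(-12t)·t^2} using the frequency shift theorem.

L{e^(at)·t^n} = n!/(s-a)^(n+1), so L{e^(-12t)·t^2} = 2/(s+12)^3

Final answer: 2/(s+12)^3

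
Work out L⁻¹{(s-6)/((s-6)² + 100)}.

Using frequency shift: L⁻¹{(s-a)/((s-a)² + b²)} = e^(at)cos(bt). Here a=6, b=10

Final answer: e^(6t)·cos(10t)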